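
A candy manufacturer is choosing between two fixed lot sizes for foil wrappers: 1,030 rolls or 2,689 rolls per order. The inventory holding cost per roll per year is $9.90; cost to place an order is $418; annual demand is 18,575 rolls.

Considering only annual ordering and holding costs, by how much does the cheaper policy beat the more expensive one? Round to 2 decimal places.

$3,561.29

TC(Q) = (D/Q)S + (Q/2)H
TC(1,030) = (18,575/1,030)×418 + (1,030/2)×9.9 = $12,636.70
TC(2,689) = (18,575/2,689)×418 + (2,689/2)×9.9 = $16,198.00
Cheaper: Q = 1,030.  Difference = $3,561.29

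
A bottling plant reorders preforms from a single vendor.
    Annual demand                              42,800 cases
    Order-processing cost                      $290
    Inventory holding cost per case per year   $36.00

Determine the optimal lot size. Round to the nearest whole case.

830 cases

2DS/H = 2·42,800·290/36 = 689,555.56
EOQ = √689,555.56 ≈ 830.39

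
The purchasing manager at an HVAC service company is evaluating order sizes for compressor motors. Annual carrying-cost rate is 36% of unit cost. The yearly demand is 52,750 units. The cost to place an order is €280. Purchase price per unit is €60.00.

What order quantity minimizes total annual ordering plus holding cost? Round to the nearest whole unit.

1,169 units

Holding cost per unit per year: H = 36% × €60 = €21.6000
Q* = √(2·D·S / H) = √(2·52,750·280 / 21.6) = √1,367,592.6 ≈ 1,169.44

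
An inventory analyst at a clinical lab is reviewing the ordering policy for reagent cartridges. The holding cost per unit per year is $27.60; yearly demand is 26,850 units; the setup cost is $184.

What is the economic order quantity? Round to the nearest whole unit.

Q* = √(2·D·S / H) = √(2·26,850·184 / 27.6) = √358,000.0 ≈ 598.33

598 units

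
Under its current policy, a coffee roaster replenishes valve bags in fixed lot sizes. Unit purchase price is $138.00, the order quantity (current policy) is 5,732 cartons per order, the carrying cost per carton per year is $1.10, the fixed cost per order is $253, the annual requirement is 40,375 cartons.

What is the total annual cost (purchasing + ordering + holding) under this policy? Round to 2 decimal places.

$5,576,684.68

Orders/yr = 40,375/5,732 = 7.044; ordering cost = 7.044 × $253 = $1,782.08
Average inventory = 5,732/2 = 2866; holding cost = 2866 × $1.1 = $3,152.60
Purchase cost = D·C = 40,375 × 138 = $5,571,750.00
Total = $1,782.08 + $3,152.60 + $5,571,750.00 = $5,576,684.68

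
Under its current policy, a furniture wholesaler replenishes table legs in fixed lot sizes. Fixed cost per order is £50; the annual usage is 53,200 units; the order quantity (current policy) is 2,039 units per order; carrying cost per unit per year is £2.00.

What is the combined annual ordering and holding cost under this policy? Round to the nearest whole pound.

£3,344

Orders/yr = 53,200/2,039 = 26.091; ordering cost = 26.091 × £50 = £1,304.56
Average inventory = 2,039/2 = 1019.5; holding cost = 1019.5 × £2 = £2,039.00
Total = £1,304.56 + £2,039.00 = £3,343.56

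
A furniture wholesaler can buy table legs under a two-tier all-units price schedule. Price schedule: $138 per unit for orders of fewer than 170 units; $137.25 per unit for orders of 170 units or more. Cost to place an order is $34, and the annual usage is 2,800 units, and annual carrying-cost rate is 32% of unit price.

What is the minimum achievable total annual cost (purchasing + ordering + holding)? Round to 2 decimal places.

$388,593.20

H₁ = 32%×$138 = $44.1600;  H₂ = 32%×$137.25 = $43.9200
EOQ₁ = √(2×2,800×34/44.1600) = 65.66  (< 170, feasible at tier 1)
EOQ₂ = √(2×2,800×34/43.9200) = 65.84  (< 170 → use Q = 170 at tier-2 price)
TC(tier 1 (EOQ₁), Q≈65.7) = $389,299.67
TC(tier 2, Q≈170.0) = $388,593.20
Minimum at tier 2: $388,593.20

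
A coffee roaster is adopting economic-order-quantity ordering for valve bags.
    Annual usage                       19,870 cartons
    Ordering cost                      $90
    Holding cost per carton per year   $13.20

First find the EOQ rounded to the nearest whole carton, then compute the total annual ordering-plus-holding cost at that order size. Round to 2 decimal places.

2DS/H = 2·19,870·90/13.2 = 270,954.55
EOQ = √270,954.55 ≈ 520.53 → Q = 521 cartons
Annual ordering cost = (D/Q)·S = (19,870/521) × 90 = $3,432.44
Annual holding cost  = (Q/2)·H = (521/2) × 13.2 = $3,438.60
Total = $3,432.44 + $3,438.60 = $6,871.04

$6,871.04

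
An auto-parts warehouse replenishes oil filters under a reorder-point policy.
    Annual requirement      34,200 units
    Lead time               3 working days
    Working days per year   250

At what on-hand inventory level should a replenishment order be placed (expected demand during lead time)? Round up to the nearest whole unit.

411 units

Daily demand d = 34,200 / 250 = 136.800 units/day
Demand during lead time = 136.800 × 3 = 410.40
Reorder point = 410.40 → round up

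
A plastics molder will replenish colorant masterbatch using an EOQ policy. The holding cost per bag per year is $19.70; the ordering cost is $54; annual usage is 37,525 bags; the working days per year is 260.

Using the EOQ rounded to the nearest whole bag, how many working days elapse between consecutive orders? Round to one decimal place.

EOQ = √(2DS/H) = √(2 × 37,525 × 54 / 19.7)
    = √(205,720.81) ≈ 453.56 → Q = 454 bags
Days between orders = 260 / (D/Q) = 260 / 82.654 ≈ 3.146

3.1 days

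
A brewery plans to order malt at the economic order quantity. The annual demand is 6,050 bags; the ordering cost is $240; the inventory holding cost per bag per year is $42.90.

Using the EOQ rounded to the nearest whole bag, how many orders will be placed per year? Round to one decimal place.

EOQ = √(2DS/H) = √(2 × 6,050 × 240 / 42.9)
    = √(67,692.31) ≈ 260.18 → Q = 260
N = D/Q = 6,050/260 ≈ 23.269 orders/yr

23.3 orders per year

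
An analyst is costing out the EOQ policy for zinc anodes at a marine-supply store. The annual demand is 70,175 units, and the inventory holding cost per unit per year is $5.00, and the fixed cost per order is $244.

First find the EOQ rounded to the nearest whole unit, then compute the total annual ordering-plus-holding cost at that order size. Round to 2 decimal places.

Q* = √(2·D·S / H) = √(2·70,175·244 / 5) = √6,849,080.0 ≈ 2,617.07 → Q = 2,617 units
Annual ordering cost = (D/Q)·S = (70,175/2,617) × 244 = $6,542.87
Annual holding cost  = (Q/2)·H = (2,617/2) × 5 = $6,542.50
Total = $6,542.87 + $6,542.50 = $13,085.37

$13,085.37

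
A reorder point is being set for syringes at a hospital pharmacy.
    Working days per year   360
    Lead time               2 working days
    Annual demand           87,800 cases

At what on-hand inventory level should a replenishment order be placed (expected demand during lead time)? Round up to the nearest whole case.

488 cases

Daily demand d = 87,800 / 360 = 243.889 cases/day
Demand during lead time = 243.889 × 2 = 487.78
Reorder point = 487.78 → round up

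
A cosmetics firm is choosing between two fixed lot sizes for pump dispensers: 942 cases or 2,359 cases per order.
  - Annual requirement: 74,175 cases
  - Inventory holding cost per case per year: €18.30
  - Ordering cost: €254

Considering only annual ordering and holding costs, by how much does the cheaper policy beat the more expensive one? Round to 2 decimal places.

€951.70

For each Q, cost = (D/Q)·S + (Q/2)·H.
TC(942) = (74,175/942)×254 + (942/2)×18.3 = €28,619.78
TC(2,359) = (74,175/2,359)×254 + (2,359/2)×18.3 = €29,571.48
Cheaper: Q = 942.  Difference = €951.70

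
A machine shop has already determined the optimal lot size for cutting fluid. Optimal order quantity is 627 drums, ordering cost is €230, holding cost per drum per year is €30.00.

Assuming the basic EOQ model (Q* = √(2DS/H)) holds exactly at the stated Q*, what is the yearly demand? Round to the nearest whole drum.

25,639 drums per year

Since Q* = (2DS/H)^½, squaring gives Q*²·H = 2DS.
D = Q²H / (2S) = 627² × 30 / (2 × 230) = 25,638.85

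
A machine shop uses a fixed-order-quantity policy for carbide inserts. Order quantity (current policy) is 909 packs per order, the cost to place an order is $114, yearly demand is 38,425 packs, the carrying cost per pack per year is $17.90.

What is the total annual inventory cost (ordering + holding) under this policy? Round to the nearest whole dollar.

Ordering: D/Q × S = 38,425/909 × $114 = $4,818.98
Holding:  Q/2 × H = 909/2 × $17.9 = $8,135.55
Total = $4,818.98 + $8,135.55 = $12,954.53

$12,955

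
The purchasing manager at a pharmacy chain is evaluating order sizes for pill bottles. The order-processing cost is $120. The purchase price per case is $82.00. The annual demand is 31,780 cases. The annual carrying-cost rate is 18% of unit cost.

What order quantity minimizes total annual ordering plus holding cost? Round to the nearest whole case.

719 cases

H = i·C = 0.18 × $82 = $14.7600 per case-year
EOQ = √(2DS/H) = √(2 × 31,780 × 120 / 14.76)
    = √(516,747.97) ≈ 718.85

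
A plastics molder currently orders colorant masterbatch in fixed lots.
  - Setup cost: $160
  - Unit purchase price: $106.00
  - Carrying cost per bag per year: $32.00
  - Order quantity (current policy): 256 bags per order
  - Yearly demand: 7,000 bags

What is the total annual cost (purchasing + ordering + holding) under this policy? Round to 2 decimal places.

$750,471.00

Ordering: D/Q × S = 7,000/256 × $160 = $4,375.00
Holding:  Q/2 × H = 256/2 × $32 = $4,096.00
Purchase cost = D·C = 7,000 × 106 = $742,000.00
Total = $4,375.00 + $4,096.00 + $742,000.00 = $750,471.00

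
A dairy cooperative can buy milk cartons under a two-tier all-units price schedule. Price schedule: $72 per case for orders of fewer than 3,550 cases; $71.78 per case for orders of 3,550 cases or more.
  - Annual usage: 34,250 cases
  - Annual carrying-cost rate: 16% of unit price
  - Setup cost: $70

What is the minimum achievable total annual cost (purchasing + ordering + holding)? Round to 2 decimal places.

$2,473,432.25

H₁ = 16%×$72 = $11.5200;  H₂ = 16%×$71.78 = $11.4848
EOQ₁ = √(2×34,250×70/11.5200) = 645.16  (< 3,550, feasible at tier 1)
EOQ₂ = √(2×34,250×70/11.4848) = 646.15  (< 3,550 → use Q = 3,550 at tier-2 price)
TC(tier 1 (EOQ₁), Q≈645.2) = $2,473,432.25
TC(tier 2, Q≈3,550.0) = $2,479,525.87
Minimum at tier 1 (EOQ₁): $2,473,432.25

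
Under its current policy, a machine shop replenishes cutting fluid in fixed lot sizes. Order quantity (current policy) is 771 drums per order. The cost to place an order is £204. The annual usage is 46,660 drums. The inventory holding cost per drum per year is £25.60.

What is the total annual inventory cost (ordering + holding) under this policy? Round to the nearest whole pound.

£22,215

Orders/yr = 46,660/771 = 60.519; ordering cost = 60.519 × £204 = £12,345.84
Average inventory = 771/2 = 385.5; holding cost = 385.5 × £25.6 = £9,868.80
Total = £12,345.84 + £9,868.80 = £22,214.64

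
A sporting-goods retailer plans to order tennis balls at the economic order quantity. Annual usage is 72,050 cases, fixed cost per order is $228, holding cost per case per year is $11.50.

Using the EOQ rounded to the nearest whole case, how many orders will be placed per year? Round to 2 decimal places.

EOQ = √(2DS/H) = √(2 × 72,050 × 228 / 11.5)
    = √(2,856,939.13) ≈ 1,690.25 → Q = 1,690
N = D/Q = 72,050/1,690 ≈ 42.633 orders/yr

42.63 orders per year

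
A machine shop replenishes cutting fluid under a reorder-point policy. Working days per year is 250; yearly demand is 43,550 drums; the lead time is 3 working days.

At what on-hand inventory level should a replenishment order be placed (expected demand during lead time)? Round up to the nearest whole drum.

Daily demand d = 43,550 / 250 = 174.200 drums/day
Demand during lead time = 174.200 × 3 = 522.60
Reorder point = 522.60 → round up

523 drums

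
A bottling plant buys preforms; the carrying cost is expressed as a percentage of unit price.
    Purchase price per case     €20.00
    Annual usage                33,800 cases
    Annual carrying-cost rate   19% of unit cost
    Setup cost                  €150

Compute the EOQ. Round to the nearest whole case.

Holding cost per case per year: H = 19% × €20 = €3.8000
Optimal lot size Q* = (2 × 33,800 × €150 / €3.8)^½ ≈ 1,633.53

1,634 cases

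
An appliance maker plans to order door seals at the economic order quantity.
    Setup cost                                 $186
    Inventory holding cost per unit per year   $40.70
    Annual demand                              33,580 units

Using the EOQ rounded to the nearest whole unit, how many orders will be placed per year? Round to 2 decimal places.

60.61 orders per year

Q* = √(2·D·S / H) = √(2·33,580·186 / 40.7) = √306,922.9 ≈ 554.01 → Q = 554
Orders per year = D/Q = 33,580 / 554 = 60.614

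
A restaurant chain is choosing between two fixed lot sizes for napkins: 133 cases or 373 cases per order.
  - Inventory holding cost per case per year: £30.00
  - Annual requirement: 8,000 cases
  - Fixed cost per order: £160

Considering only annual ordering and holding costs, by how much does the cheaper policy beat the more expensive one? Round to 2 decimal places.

For each Q, cost = (D/Q)·S + (Q/2)·H.
TC(133) = (8,000/133)×160 + (133/2)×30 = £11,619.06
TC(373) = (8,000/373)×160 + (373/2)×30 = £9,026.64
Lots of 373 are cheaper by £2,592.42.

£2,592.42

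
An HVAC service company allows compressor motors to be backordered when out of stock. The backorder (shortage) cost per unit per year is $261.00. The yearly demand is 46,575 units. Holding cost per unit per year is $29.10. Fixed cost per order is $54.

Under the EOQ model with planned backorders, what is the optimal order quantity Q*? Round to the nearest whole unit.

438 units

Q* = √(2DS/H) · √((H + b)/b)
   = √(2 × 46,575 × 54 / 29.1) · √((29.1 + 261) / 261)
   = 415.759 × 1.0543 ≈ 438.32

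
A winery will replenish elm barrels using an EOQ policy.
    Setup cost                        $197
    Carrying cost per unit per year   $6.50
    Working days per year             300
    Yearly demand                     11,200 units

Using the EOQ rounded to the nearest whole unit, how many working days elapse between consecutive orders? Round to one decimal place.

2DS/H = 2·11,200·197/6.5 = 678,892.31
EOQ = √678,892.31 ≈ 823.95 → Q = 824 units
T = Q/D × 300 days = 824/11,200 × 300 = 22.071 days

22.1 days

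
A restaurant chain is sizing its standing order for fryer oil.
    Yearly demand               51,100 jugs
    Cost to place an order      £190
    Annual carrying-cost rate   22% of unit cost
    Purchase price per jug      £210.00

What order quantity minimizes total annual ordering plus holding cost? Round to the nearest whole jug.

Carrying cost H = £210 × 22% = £46.2000/jug/yr
Q* = √(2·D·S / H) = √(2·51,100·190 / 46.2) = √420,303.0 ≈ 648.31

648 jugs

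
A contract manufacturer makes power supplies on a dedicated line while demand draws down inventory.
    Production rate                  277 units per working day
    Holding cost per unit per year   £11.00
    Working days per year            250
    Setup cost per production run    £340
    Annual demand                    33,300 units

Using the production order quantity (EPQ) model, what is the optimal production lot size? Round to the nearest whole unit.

d = 33,300/250 = 133.2000 units/day;  effective holding cost H(1 − d/p) = 11·(1 − 133.2000/277) = 5.71047
Q* = √(2DS / H_eff) = √(2·33,300·340 / 5.71047) ≈ 1,991.32

1,991 units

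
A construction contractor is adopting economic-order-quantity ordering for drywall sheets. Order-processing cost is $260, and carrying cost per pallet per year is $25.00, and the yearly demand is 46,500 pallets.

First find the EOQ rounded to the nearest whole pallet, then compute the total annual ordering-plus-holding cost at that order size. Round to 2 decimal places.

Q* = √(2·D·S / H) = √(2·46,500·260 / 25) = √967,200.0 ≈ 983.46 → Q = 983 pallets
Annual ordering cost = (D/Q)·S = (46,500/983) × 260 = $12,299.08
Annual holding cost  = (Q/2)·H = (983/2) × 25 = $12,287.50
Total = $12,299.08 + $12,287.50 = $24,586.58

$24,586.58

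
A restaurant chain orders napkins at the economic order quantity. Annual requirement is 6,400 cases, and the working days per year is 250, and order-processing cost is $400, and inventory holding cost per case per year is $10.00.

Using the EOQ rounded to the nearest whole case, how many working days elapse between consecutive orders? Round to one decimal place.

2DS/H = 2·6,400·400/10 = 512,000.00
EOQ = √512,000.00 ≈ 715.54 → Q = 716 cases
Cycle time = (working days × Q)/D = (250 × 716) / 6,400 = 27.969 days

28.0 days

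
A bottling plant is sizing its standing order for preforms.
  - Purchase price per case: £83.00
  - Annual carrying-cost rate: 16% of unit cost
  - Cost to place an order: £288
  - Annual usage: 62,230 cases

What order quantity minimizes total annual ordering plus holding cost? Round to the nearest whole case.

1,643 cases

H = i·C = 0.16 × £83 = £13.2800 per case-year
Q* = √(2·D·S / H) = √(2·62,230·288 / 13.28) = √2,699,132.5 ≈ 1,642.90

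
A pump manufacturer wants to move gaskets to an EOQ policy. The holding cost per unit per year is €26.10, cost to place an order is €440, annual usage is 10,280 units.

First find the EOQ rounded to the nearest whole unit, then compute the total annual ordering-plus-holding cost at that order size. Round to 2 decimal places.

Q* = √(2·D·S / H) = √(2·10,280·440 / 26.1) = √346,605.4 ≈ 588.73 → Q = 589 units
Orders/yr = 10,280/589 = 17.453; ordering cost = 17.453 × €440 = €7,679.46
Average inventory = 589/2 = 294.5; holding cost = 294.5 × €26.1 = €7,686.45
Total = €7,679.46 + €7,686.45 = €15,365.91

€15,365.91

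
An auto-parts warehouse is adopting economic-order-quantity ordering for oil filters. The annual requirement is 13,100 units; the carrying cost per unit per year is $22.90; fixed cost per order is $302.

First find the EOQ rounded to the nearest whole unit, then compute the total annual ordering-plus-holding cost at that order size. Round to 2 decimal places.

Q* = √(2·D·S / H) = √(2·13,100·302 / 22.9) = √345,519.7 ≈ 587.81 → Q = 588 units
Orders/yr = 13,100/588 = 22.279; ordering cost = 22.279 × $302 = $6,728.23
Average inventory = 588/2 = 294; holding cost = 294 × $22.9 = $6,732.60
Total = $6,728.23 + $6,732.60 = $13,460.83

$13,460.83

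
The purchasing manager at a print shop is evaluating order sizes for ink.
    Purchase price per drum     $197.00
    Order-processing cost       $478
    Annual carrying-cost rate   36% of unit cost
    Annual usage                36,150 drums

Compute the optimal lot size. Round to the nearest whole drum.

698 drums

Carrying cost H = $197 × 36% = $70.9200/drum/yr
2DS/H = 2·36,150·478/70.92 = 487,301.18
EOQ = √487,301.18 ≈ 698.07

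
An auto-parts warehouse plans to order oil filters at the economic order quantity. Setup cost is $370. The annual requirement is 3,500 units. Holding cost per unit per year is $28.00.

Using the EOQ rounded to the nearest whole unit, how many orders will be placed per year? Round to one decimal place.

2DS/H = 2·3,500·370/28 = 92,500.00
EOQ = √92,500.00 ≈ 304.14 → Q = 304
N = D/Q = 3,500/304 ≈ 11.513 orders/yr

11.5 orders per year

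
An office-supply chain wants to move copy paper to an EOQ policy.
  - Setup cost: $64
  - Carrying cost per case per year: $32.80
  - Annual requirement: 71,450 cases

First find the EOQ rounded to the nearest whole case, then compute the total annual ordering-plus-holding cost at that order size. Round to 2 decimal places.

2DS/H = 2·71,450·64/32.8 = 278,829.27
EOQ = √278,829.27 ≈ 528.04 → Q = 528 cases
Annual ordering cost = (D/Q)·S = (71,450/528) × 64 = $8,660.61
Annual holding cost  = (Q/2)·H = (528/2) × 32.8 = $8,659.20
Total = $8,660.61 + $8,659.20 = $17,319.81

$17,319.81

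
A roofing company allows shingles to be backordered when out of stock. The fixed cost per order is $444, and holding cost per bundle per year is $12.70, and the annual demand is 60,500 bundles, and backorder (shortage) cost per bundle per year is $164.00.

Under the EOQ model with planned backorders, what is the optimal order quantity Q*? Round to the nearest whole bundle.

2,135 bundles

Basic EOQ = √(2·60,500·444/12.7) = 2,056.754
Backorder adjustment √((H+b)/b) = √((12.7+164)/164) = 1.0380
Q* = 2,056.754 × 1.0380 ≈ 2,134.91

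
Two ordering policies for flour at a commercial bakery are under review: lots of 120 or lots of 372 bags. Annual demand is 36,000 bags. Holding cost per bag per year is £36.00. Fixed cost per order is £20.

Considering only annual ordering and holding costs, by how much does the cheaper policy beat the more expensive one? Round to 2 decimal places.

£471.48

For each Q, cost = (D/Q)·S + (Q/2)·H.
TC(120) = (36,000/120)×20 + (120/2)×36 = £8,160.00
TC(372) = (36,000/372)×20 + (372/2)×36 = £8,631.48
|ΔTC| = |£8,160.00 − £8,631.48| = £471.48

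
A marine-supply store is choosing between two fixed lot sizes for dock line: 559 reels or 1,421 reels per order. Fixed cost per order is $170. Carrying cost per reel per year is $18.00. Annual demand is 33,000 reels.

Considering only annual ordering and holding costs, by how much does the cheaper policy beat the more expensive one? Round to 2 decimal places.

For each Q, cost = (D/Q)·S + (Q/2)·H.
TC(559) = (33,000/559)×170 + (559/2)×18 = $15,066.78
TC(1,421) = (33,000/1,421)×170 + (1,421/2)×18 = $16,736.92
Lots of 559 are cheaper by $1,670.15.

$1,670.15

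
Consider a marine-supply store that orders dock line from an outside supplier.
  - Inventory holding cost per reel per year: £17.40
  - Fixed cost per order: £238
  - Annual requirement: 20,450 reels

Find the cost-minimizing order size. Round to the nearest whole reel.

748 reels

EOQ = √(2DS/H) = √(2 × 20,450 × 238 / 17.4)
    = √(559,436.78) ≈ 747.96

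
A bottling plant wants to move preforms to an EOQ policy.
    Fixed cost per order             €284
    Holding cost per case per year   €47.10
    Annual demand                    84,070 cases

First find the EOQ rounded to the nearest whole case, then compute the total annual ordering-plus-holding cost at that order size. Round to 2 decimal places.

€47,424.76

EOQ = √(2DS/H) = √(2 × 84,070 × 284 / 47.1)
    = √(1,013,837.79) ≈ 1,006.90 → Q = 1,007 cases
Annual ordering cost = (D/Q)·S = (84,070/1,007) × 284 = €23,709.91
Annual holding cost  = (Q/2)·H = (1,007/2) × 47.1 = €23,714.85
Total = €23,709.91 + €23,714.85 = €47,424.76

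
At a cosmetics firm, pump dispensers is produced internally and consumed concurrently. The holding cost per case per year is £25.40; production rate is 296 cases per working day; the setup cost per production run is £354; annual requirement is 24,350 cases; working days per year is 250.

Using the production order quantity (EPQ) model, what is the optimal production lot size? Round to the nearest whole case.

d = 24,350/250 = 97.4000 cases/day;  effective holding cost H(1 − d/p) = 25.4·(1 − 97.4000/296) = 17.04203
Q* = √(2DS / H_eff) = √(2·24,350·354 / 17.04203) ≈ 1,005.79

1,006 cases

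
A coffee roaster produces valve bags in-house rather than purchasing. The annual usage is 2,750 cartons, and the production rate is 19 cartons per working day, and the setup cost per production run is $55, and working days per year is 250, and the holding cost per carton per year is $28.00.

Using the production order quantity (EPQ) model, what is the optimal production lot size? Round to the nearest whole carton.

d = 2,750/250 = 11.0000 cartons/day;  effective holding cost H(1 − d/p) = 28·(1 − 11.0000/19) = 11.78947
Q* = √(2DS / H_eff) = √(2·2,750·55 / 11.78947) ≈ 160.18

160 cartons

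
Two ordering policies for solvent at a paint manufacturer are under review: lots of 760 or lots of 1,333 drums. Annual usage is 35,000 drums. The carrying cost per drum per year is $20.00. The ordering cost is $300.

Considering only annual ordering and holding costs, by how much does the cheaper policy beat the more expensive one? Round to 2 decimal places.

$208.82

Annual cost at Q: ordering D·S/Q plus holding Q·H/2.
TC(760) = (35,000/760)×300 + (760/2)×20 = $21,415.79
TC(1,333) = (35,000/1,333)×300 + (1,333/2)×20 = $21,206.97
Lots of 1,333 are cheaper by $208.82.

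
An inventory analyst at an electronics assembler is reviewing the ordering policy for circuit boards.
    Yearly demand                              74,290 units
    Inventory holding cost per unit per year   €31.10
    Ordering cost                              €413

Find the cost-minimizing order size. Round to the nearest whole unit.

1,405 units

Q* = √(2·D·S / H) = √(2·74,290·413 / 31.1) = √1,973,104.2 ≈ 1,404.67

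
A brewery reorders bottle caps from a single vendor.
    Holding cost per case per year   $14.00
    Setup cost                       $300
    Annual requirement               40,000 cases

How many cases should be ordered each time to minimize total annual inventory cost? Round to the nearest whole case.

Q* = √(2·D·S / H) = √(2·40,000·300 / 14) = √1,714,285.7 ≈ 1,309.31

1,309 cases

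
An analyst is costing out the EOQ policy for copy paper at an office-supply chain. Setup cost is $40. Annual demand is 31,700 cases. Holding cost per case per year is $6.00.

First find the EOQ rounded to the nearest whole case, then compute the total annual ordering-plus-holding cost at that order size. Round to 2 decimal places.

EOQ = √(2DS/H) = √(2 × 31,700 × 40 / 6)
    = √(422,666.67) ≈ 650.13 → Q = 650 cases
Orders/yr = 31,700/650 = 48.769; ordering cost = 48.769 × $40 = $1,950.77
Average inventory = 650/2 = 325; holding cost = 325 × $6 = $1,950.00
Total = $1,950.77 + $1,950.00 = $3,900.77

$3,900.77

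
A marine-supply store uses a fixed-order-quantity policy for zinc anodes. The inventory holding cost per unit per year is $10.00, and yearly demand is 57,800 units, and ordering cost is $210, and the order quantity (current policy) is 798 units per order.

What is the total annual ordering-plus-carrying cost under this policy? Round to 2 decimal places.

$19,200.53

Ordering: D/Q × S = 57,800/798 × $210 = $15,210.53
Holding:  Q/2 × H = 798/2 × $10 = $3,990.00
Total = $15,210.53 + $3,990.00 = $19,200.53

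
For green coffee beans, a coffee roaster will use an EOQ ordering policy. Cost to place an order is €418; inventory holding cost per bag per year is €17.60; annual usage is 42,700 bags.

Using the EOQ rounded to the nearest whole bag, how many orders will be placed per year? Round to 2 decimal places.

2DS/H = 2·42,700·418/17.6 = 2,028,250.00
EOQ = √2,028,250.00 ≈ 1,424.17 → Q = 1,424
N = D/Q = 42,700/1,424 ≈ 29.986 orders/yr

29.99 orders per year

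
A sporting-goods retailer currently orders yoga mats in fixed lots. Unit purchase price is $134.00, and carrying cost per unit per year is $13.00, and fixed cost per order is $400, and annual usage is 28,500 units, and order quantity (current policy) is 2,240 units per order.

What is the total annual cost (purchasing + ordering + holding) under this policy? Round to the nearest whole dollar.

Ordering: D/Q × S = 28,500/2,240 × $400 = $5,089.29
Holding:  Q/2 × H = 2,240/2 × $13 = $14,560.00
Purchase cost = D·C = 28,500 × 134 = $3,819,000.00
Total = $5,089.29 + $14,560.00 + $3,819,000.00 = $3,838,649.29

$3,838,649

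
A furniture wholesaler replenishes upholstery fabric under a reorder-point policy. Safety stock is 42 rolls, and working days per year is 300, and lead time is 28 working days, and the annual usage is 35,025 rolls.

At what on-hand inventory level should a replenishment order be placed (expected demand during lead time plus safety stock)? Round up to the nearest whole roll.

3,311 rolls

Daily demand d = 35,025 / 300 = 116.750 rolls/day
Demand during lead time = 116.750 × 28 = 3,269.00
Reorder point = 3,269.00 + 42 = 3,311.00 → round up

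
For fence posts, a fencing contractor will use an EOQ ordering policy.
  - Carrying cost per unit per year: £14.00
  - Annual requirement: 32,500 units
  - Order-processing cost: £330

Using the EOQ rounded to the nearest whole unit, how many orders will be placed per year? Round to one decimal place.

EOQ = √(2DS/H) = √(2 × 32,500 × 330 / 14)
    = √(1,532,142.86) ≈ 1,237.80 → Q = 1,238
N = D/Q = 32,500/1,238 ≈ 26.252 orders/yr

26.3 orders per year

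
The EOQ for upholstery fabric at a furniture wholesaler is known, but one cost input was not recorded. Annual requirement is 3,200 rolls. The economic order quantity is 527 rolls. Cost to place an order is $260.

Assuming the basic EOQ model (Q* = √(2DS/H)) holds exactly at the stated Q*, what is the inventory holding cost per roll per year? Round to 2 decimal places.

$5.99

From Q* = √(2DS/H) ⇒ Q*² = 2DS/H.
H = 2DS / Q² = 2 × 3,200 × 260 / 527² = 5.9915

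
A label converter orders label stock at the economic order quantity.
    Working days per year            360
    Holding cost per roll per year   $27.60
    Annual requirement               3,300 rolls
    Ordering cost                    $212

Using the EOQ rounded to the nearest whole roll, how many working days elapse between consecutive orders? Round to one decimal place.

Q* = √(2·D·S / H) = √(2·3,300·212 / 27.6) = √50,695.7 ≈ 225.16 → Q = 225 rolls
T = Q/D × 360 days = 225/3,300 × 360 = 24.545 days

24.5 days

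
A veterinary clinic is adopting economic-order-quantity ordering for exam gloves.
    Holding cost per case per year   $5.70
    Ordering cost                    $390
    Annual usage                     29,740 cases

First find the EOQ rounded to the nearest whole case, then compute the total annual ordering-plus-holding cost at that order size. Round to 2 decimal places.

2DS/H = 2·29,740·390/5.7 = 4,069,684.21
EOQ = √4,069,684.21 ≈ 2,017.35 → Q = 2,017 cases
Annual ordering cost = (D/Q)·S = (29,740/2,017) × 390 = $5,750.42
Annual holding cost  = (Q/2)·H = (2,017/2) × 5.7 = $5,748.45
Total = $5,750.42 + $5,748.45 = $11,498.87

$11,498.87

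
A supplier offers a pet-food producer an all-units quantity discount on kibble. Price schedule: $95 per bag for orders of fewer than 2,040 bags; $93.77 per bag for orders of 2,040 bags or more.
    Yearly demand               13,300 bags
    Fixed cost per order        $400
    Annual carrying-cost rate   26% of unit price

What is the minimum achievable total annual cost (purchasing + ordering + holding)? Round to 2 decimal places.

H₁ = 26%×$95 = $24.7000;  H₂ = 26%×$93.77 = $24.3802
EOQ₁ = √(2×13,300×400/24.7000) = 656.33  (< 2,040, feasible at tier 1)
EOQ₂ = √(2×13,300×400/24.3802) = 660.62  (< 2,040 → use Q = 2,040 at tier-2 price)
TC(tier 1 (EOQ₁), Q≈656.3) = $1,279,711.35
TC(tier 2, Q≈2,040.0) = $1,274,616.65
Minimum at tier 2: $1,274,616.65

$1,274,616.65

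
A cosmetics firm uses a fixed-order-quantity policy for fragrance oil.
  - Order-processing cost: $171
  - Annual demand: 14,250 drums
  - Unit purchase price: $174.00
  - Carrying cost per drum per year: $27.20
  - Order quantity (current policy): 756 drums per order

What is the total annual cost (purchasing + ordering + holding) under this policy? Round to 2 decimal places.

$2,493,004.81

Orders/yr = 14,250/756 = 18.849; ordering cost = 18.849 × $171 = $3,223.21
Average inventory = 756/2 = 378; holding cost = 378 × $27.2 = $10,281.60
Purchase cost = D·C = 14,250 × 174 = $2,479,500.00
Total = $3,223.21 + $10,281.60 + $2,479,500.00 = $2,493,004.81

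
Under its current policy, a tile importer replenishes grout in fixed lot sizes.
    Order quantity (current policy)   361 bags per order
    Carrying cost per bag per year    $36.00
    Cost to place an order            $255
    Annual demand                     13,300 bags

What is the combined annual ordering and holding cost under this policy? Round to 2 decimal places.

Ordering: D/Q × S = 13,300/361 × $255 = $9,394.74
Holding:  Q/2 × H = 361/2 × $36 = $6,498.00
Total = $9,394.74 + $6,498.00 = $15,892.74

$15,892.74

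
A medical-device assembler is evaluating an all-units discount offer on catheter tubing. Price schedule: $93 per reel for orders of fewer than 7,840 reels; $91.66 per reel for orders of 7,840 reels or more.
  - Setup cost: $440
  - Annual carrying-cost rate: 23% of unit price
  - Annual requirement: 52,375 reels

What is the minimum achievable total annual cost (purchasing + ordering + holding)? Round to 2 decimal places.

$4,886,272.57

H₁ = 23%×$93 = $21.3900;  H₂ = 23%×$91.66 = $21.0818
EOQ₁ = √(2×52,375×440/21.3900) = 1,467.91  (< 7,840, feasible at tier 1)
EOQ₂ = √(2×52,375×440/21.0818) = 1,478.60  (< 7,840 → use Q = 7,840 at tier-2 price)
TC(tier 1 (EOQ₁), Q≈1,467.9) = $4,902,273.49
TC(tier 2, Q≈7,840.0) = $4,886,272.57
Minimum at tier 2: $4,886,272.57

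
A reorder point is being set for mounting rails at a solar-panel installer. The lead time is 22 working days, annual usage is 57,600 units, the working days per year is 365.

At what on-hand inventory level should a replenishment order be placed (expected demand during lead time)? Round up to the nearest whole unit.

Daily demand d = 57,600 / 365 = 157.808 units/day
Demand during lead time = 157.808 × 22 = 3,471.78
Reorder point = 3,471.78 → round up

3,472 units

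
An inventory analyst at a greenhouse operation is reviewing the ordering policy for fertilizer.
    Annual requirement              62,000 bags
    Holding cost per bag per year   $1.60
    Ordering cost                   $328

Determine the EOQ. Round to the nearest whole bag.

5,042 bags

EOQ = √(2DS/H) = √(2 × 62,000 × 328 / 1.6)
    = √(25,420,000.00) ≈ 5,041.83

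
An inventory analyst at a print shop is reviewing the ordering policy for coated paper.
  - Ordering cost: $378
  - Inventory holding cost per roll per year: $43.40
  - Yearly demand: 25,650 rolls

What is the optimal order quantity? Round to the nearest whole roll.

Optimal lot size Q* = (2 × 25,650 × $378 / $43.4)^½ ≈ 668.44

668 rolls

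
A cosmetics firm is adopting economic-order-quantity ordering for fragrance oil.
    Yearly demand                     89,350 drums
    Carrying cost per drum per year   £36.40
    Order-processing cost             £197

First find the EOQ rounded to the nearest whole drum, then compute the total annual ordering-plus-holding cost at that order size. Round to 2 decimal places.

£35,796.96

Optimal lot size Q* = (2 × 89,350 × £197 / £36.4)^½ ≈ 983.43 → Q = 983 drums
Ordering: D/Q × S = 89,350/983 × £197 = £17,906.36
Holding:  Q/2 × H = 983/2 × £36.4 = £17,890.60
Total = £17,906.36 + £17,890.60 = £35,796.96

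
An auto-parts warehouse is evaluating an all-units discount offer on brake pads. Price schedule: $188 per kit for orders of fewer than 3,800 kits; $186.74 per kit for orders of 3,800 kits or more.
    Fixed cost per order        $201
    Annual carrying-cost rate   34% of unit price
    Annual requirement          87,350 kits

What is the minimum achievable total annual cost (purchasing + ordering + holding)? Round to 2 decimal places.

H₁ = 34%×$188 = $63.9200;  H₂ = 34%×$186.74 = $63.4916
EOQ₁ = √(2×87,350×201/63.9200) = 741.18  (< 3,800, feasible at tier 1)
EOQ₂ = √(2×87,350×201/63.4916) = 743.68  (< 3,800 → use Q = 3,800 at tier-2 price)
TC(tier 1 (EOQ₁), Q≈741.2) = $16,469,176.49
TC(tier 2, Q≈3,800.0) = $16,436,993.40
Minimum at tier 2: $16,436,993.40

$16,436,993.40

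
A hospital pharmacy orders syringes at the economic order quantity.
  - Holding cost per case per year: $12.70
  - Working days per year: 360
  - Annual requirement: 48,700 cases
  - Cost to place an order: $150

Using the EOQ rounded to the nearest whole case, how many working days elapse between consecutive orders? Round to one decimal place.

7.9 days

2DS/H = 2·48,700·150/12.7 = 1,150,393.70
EOQ = √1,150,393.70 ≈ 1,072.56 → Q = 1,073 cases
T = Q/D × 360 days = 1,073/48,700 × 360 = 7.932 days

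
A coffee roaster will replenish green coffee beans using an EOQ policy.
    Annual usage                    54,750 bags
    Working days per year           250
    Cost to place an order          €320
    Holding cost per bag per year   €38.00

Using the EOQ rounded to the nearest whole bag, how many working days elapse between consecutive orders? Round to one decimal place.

4.4 days

Q* = √(2·D·S / H) = √(2·54,750·320 / 38) = √922,105.3 ≈ 960.26 → Q = 960 bags
Cycle time = (working days × Q)/D = (250 × 960) / 54,750 = 4.384 days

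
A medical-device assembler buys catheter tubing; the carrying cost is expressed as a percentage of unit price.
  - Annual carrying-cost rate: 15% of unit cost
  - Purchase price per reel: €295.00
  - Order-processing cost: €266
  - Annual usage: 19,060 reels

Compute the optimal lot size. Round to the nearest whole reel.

479 reels

Holding cost per reel per year: H = 15% × €295 = €44.2500
Optimal lot size Q* = (2 × 19,060 × €266 / €44.25)^½ ≈ 478.70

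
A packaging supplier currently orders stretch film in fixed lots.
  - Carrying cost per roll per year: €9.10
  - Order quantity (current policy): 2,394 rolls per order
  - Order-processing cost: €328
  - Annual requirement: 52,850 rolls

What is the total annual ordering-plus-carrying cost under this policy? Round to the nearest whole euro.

Orders/yr = 52,850/2,394 = 22.076; ordering cost = 22.076 × €328 = €7,240.94
Average inventory = 2,394/2 = 1197; holding cost = 1197 × €9.1 = €10,892.70
Total = €7,240.94 + €10,892.70 = €18,133.64

€18,134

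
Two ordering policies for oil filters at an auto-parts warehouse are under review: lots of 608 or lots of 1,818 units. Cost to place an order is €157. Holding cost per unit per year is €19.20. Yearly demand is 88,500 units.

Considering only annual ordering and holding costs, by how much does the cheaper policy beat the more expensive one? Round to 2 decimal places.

€3,594.06

TC(Q) = (D/Q)S + (Q/2)H
TC(608) = (88,500/608)×157 + (608/2)×19.2 = €28,689.60
TC(1,818) = (88,500/1,818)×157 + (1,818/2)×19.2 = €25,095.54
|ΔTC| = |€28,689.60 − €25,095.54| = €3,594.06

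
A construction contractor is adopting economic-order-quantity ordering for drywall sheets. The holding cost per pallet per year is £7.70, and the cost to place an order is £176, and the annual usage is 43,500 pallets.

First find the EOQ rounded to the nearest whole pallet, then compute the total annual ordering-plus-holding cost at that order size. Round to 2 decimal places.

2DS/H = 2·43,500·176/7.7 = 1,988,571.43
EOQ = √1,988,571.43 ≈ 1,410.17 → Q = 1,410 pallets
Ordering: D/Q × S = 43,500/1,410 × £176 = £5,429.79
Holding:  Q/2 × H = 1,410/2 × £7.7 = £5,428.50
Total = £5,429.79 + £5,428.50 = £10,858.29

£10,858.29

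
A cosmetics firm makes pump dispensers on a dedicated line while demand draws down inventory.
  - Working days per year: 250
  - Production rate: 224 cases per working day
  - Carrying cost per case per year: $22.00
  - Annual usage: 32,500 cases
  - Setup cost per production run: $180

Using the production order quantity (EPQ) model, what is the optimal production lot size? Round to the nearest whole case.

1,126 cases

Daily demand d = 32,500/250 = 130.000; p = 224; 1 − d/p = 0.41964
EPQ = √(2DS / (H(1 − d/p)))
    = √(2 × 32,500 × 180 / (22 × 0.41964)) ≈ 1,125.75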